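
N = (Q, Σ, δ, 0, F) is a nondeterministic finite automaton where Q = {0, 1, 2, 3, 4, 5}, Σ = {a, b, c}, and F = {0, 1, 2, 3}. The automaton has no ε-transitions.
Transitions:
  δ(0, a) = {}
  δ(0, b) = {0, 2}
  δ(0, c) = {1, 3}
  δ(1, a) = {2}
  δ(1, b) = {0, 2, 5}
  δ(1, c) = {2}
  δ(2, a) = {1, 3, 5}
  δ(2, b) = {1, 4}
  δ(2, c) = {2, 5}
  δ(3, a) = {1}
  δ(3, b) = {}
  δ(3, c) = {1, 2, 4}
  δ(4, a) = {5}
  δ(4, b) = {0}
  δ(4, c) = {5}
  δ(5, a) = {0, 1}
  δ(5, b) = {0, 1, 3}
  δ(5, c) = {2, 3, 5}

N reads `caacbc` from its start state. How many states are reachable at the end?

Start: {0}
read c: {1, 3}
read a: {1, 2}
read a: {1, 2, 3, 5}
read c: {1, 2, 3, 4, 5}
read b: {0, 1, 2, 3, 4, 5}
read c: {1, 2, 3, 4, 5}
Final reachable set {1, 2, 3, 4, 5} has 5 states.

5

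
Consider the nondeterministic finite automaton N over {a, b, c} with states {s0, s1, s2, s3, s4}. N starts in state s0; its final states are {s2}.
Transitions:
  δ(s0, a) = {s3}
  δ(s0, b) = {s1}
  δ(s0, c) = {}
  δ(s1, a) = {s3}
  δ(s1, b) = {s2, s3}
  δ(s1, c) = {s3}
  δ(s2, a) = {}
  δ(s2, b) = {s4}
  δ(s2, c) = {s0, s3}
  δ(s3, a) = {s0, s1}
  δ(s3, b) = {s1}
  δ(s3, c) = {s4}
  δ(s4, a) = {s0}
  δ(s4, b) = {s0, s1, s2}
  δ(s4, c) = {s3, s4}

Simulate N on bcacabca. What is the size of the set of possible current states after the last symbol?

Start: {s0}
read b: {s1}
read c: {s3}
read a: {s0, s1}
read c: {s3}
read a: {s0, s1}
read b: {s1, s2, s3}
read c: {s0, s3, s4}
read a: {s0, s1, s3}
Final reachable set {s0, s1, s3} has 3 states.

3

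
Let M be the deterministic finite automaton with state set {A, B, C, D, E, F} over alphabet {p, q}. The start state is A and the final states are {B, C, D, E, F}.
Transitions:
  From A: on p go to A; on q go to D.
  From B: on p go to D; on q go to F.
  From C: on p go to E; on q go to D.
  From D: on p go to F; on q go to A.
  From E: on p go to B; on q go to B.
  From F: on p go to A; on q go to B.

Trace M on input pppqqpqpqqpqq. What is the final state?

A

A --p--> A
A --p--> A
A --p--> A
A --q--> D
D --q--> A
A --p--> A
A --q--> D
D --p--> F
F --q--> B
B --q--> F
F --p--> A
A --q--> D
D --q--> A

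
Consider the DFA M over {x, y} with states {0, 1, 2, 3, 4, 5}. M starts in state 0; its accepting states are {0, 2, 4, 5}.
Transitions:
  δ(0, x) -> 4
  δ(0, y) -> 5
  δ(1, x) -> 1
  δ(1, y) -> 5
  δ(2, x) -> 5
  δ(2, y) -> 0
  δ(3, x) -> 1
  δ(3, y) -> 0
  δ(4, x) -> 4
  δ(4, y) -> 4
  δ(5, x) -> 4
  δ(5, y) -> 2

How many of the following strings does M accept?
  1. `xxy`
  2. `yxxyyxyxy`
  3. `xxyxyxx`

`xxy`: accepted
`yxxyyxyxy`: accepted
`xxyxyxx`: accepted

3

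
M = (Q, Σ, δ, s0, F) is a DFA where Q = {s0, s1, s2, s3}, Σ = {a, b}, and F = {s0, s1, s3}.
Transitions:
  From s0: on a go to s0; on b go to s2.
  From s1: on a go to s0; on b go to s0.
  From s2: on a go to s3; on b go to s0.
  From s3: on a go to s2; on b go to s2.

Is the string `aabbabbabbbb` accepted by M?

accepted

s0 --a--> s0
s0 --a--> s0
s0 --b--> s2
s2 --b--> s0
s0 --a--> s0
s0 --b--> s2
s2 --b--> s0
s0 --a--> s0
s0 --b--> s2
s2 --b--> s0
s0 --b--> s2
s2 --b--> s0
End in state s0, which is an accepting state.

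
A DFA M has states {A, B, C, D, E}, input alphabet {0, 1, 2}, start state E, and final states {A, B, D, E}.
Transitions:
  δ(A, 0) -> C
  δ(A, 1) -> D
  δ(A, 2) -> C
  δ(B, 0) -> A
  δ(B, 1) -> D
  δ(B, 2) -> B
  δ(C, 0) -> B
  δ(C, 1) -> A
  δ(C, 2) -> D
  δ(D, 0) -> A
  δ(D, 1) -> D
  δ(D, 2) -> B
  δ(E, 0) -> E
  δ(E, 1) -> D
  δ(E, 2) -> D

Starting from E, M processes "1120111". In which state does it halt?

D

E --1--> D
D --1--> D
D --2--> B
B --0--> A
A --1--> D
D --1--> D
D --1--> D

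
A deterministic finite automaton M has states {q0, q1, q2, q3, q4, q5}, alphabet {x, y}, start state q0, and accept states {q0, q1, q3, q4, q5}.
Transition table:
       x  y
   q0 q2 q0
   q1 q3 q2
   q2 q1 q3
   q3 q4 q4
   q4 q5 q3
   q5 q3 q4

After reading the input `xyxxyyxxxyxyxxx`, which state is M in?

q4

q0 --x--> q2
q2 --y--> q3
q3 --x--> q4
q4 --x--> q5
q5 --y--> q4
q4 --y--> q3
q3 --x--> q4
q4 --x--> q5
q5 --x--> q3
q3 --y--> q4
q4 --x--> q5
q5 --y--> q4
q4 --x--> q5
q5 --x--> q3
q3 --x--> q4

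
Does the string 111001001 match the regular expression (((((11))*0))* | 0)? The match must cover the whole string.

Neither ((((11))*0))* nor 0 matches 111001001.

no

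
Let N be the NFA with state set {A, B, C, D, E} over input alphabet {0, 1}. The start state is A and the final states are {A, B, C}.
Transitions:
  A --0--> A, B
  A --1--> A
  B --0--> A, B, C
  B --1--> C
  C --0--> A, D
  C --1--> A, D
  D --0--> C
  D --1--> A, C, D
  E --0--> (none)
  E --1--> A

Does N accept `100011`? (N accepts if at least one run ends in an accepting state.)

accepted

Start: {A}
read 1: {A}
read 0: {A, B}
read 0: {A, B, C}
read 0: {A, B, C, D}
read 1: {A, C, D}
read 1: {A, C, D}
Reachable ∩ accepting = {A, C} — nonempty.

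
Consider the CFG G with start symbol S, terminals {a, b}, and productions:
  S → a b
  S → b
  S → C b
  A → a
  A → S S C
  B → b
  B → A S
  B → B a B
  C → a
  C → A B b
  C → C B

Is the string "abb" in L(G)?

yes

S ⇒ Cb ⇒ CBb ⇒ aBb ⇒ abb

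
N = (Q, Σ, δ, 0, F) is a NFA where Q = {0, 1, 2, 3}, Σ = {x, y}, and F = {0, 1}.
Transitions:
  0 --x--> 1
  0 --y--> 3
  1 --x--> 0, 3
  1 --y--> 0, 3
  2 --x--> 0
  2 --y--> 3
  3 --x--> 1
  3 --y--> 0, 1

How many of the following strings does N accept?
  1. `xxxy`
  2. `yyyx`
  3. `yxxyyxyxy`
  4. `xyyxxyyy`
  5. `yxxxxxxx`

`xxxy`: accepted
`yyyx`: accepted
`yxxyyxyxy`: accepted
`xyyxxyyy`: accepted
`yxxxxxxx`: accepted

5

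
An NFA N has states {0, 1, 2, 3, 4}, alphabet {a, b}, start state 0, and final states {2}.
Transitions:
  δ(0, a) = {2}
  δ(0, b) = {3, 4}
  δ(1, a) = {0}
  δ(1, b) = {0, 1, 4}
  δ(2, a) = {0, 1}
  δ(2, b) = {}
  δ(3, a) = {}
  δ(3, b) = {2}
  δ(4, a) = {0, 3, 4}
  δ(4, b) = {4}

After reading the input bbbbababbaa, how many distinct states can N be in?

Start: {0}
read b: {3, 4}
read b: {2, 4}
read b: {4}
read b: {4}
read a: {0, 3, 4}
read b: {2, 3, 4}
read a: {0, 1, 3, 4}
read b: {0, 1, 2, 3, 4}
read b: {0, 1, 2, 3, 4}
read a: {0, 1, 2, 3, 4}
read a: {0, 1, 2, 3, 4}
Final reachable set {0, 1, 2, 3, 4} has 5 states.

5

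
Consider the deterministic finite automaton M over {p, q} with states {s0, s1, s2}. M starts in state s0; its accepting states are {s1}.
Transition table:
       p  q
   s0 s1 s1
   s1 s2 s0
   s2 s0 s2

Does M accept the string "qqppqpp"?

s0 --q--> s1
s1 --q--> s0
s0 --p--> s1
s1 --p--> s2
s2 --q--> s2
s2 --p--> s0
s0 --p--> s1
End in state s1, which is an accepting state.

accepted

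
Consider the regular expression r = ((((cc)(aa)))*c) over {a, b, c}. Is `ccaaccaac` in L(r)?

yes

Split as ccaaccaa·c: (((cc)(aa)))* matches ccaaccaa and c matches c.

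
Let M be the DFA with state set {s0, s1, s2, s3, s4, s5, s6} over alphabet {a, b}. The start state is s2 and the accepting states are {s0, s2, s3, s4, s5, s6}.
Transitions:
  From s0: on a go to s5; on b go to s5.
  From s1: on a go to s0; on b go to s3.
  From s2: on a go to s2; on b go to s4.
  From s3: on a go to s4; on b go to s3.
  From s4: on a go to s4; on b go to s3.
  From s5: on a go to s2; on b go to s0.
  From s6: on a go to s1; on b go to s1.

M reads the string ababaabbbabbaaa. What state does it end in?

s4

s2 --a--> s2
s2 --b--> s4
s4 --a--> s4
s4 --b--> s3
s3 --a--> s4
s4 --a--> s4
s4 --b--> s3
s3 --b--> s3
s3 --b--> s3
s3 --a--> s4
s4 --b--> s3
s3 --b--> s3
s3 --a--> s4
s4 --a--> s4
s4 --a--> s4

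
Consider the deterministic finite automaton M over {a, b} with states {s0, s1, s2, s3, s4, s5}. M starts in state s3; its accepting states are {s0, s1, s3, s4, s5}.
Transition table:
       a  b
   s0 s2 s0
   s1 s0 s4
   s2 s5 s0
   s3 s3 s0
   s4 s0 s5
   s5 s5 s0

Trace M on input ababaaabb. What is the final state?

s3 --a--> s3
s3 --b--> s0
s0 --a--> s2
s2 --b--> s0
s0 --a--> s2
s2 --a--> s5
s5 --a--> s5
s5 --b--> s0
s0 --b--> s0

s0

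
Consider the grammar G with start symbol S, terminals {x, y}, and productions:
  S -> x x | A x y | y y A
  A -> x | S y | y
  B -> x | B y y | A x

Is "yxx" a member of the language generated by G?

no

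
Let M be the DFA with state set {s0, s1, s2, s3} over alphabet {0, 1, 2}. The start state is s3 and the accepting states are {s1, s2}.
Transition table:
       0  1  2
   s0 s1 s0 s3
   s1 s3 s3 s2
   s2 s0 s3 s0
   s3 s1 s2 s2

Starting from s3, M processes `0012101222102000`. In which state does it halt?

s3 --0--> s1
s1 --0--> s3
s3 --1--> s2
s2 --2--> s0
s0 --1--> s0
s0 --0--> s1
s1 --1--> s3
s3 --2--> s2
s2 --2--> s0
s0 --2--> s3
s3 --1--> s2
s2 --0--> s0
s0 --2--> s3
s3 --0--> s1
s1 --0--> s3
s3 --0--> s1

s1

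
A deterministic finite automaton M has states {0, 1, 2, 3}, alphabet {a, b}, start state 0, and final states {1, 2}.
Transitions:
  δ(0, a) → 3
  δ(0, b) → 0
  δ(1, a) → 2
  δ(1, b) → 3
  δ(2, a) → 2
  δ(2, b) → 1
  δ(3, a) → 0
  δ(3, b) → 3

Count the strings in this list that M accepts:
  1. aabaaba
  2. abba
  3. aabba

0

aabaaba: rejected
abba: rejected
aabba: rejected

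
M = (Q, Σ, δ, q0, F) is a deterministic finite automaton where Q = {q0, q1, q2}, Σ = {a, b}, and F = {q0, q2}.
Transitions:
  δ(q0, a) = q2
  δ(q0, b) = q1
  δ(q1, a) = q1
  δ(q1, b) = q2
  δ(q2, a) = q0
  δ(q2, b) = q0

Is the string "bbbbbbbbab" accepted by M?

q0 --b--> q1
q1 --b--> q2
q2 --b--> q0
q0 --b--> q1
q1 --b--> q2
q2 --b--> q0
q0 --b--> q1
q1 --b--> q2
q2 --a--> q0
q0 --b--> q1
End in state q1, which is not an accepting state.

rejected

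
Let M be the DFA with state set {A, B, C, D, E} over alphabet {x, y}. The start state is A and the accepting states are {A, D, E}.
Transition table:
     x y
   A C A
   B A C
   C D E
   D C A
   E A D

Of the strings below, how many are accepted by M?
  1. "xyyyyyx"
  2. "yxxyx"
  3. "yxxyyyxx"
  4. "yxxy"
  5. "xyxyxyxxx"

3

"xyyyyyx": rejected
"yxxyx": rejected
"yxxyyyxx": accepted
"yxxy": accepted
"xyxyxyxxx": accepted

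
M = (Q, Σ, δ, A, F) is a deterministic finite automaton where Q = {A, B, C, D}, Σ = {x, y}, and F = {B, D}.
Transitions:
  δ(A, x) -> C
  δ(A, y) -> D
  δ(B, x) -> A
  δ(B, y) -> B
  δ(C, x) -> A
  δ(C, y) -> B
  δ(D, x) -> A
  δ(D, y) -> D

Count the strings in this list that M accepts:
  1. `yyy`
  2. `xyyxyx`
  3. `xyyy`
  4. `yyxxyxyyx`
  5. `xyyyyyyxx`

2

`yyy`: accepted
`xyyxyx`: rejected
`xyyy`: accepted
`yyxxyxyyx`: rejected
`xyyyyyyxx`: rejected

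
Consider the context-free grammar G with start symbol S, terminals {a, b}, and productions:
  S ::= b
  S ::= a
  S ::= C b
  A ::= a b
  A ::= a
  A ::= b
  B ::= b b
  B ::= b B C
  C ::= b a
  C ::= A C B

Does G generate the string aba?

no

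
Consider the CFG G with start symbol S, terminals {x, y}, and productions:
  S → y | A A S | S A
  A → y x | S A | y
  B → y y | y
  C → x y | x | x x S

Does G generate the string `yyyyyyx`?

yes

S ⇒ SA ⇒ AASA ⇒ SAASA ⇒ yAASA ⇒ yyASA ⇒ yyySA ⇒ yyySAA ⇒ yyyyAA ⇒ yyyyyA ⇒ yyyyyyx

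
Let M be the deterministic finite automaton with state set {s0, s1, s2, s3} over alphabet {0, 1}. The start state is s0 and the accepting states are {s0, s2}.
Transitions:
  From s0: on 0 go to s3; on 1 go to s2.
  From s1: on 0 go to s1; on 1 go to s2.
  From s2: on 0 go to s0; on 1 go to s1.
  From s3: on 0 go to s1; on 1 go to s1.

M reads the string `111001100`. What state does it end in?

s3

s0 --1--> s2
s2 --1--> s1
s1 --1--> s2
s2 --0--> s0
s0 --0--> s3
s3 --1--> s1
s1 --1--> s2
s2 --0--> s0
s0 --0--> s3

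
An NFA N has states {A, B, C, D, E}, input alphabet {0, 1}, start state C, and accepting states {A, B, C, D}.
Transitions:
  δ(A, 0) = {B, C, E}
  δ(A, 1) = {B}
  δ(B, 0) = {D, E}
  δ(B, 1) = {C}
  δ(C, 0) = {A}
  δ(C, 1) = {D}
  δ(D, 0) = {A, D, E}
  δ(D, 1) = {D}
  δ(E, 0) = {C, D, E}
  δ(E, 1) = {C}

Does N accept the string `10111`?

Start: {C}
read 1: {D}
read 0: {A, D, E}
read 1: {B, C, D}
read 1: {C, D}
read 1: {D}
Reachable ∩ accepting = {D} — nonempty.

accepted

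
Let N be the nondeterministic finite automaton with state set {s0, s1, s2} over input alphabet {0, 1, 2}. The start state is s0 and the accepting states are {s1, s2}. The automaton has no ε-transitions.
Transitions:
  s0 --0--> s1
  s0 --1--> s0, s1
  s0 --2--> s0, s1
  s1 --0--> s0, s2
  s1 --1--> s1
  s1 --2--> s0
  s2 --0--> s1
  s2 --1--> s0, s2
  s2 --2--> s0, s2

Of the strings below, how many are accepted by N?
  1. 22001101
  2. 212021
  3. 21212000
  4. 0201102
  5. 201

22001101: accepted
212021: accepted
21212000: accepted
0201102: accepted
201: accepted

5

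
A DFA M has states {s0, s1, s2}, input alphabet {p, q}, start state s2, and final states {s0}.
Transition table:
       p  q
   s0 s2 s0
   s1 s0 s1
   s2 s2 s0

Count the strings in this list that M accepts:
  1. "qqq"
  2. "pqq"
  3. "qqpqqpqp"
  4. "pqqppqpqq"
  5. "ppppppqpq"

"qqq": accepted
"pqq": accepted
"qqpqqpqp": rejected
"pqqppqpqq": accepted
"ppppppqpq": accepted

4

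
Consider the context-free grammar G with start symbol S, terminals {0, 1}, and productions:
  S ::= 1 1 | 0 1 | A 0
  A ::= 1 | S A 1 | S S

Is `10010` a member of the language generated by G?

yes

S ⇒ A0 ⇒ SS0 ⇒ A0S0 ⇒ 10S0 ⇒ 10010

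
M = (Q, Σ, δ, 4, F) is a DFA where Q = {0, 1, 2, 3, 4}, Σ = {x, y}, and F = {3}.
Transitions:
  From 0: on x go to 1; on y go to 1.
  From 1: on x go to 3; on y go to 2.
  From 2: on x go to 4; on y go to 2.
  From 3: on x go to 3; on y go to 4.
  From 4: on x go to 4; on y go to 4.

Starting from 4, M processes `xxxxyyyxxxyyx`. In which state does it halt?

4

4 --x--> 4
4 --x--> 4
4 --x--> 4
4 --x--> 4
4 --y--> 4
4 --y--> 4
4 --y--> 4
4 --x--> 4
4 --x--> 4
4 --x--> 4
4 --y--> 4
4 --y--> 4
4 --x--> 4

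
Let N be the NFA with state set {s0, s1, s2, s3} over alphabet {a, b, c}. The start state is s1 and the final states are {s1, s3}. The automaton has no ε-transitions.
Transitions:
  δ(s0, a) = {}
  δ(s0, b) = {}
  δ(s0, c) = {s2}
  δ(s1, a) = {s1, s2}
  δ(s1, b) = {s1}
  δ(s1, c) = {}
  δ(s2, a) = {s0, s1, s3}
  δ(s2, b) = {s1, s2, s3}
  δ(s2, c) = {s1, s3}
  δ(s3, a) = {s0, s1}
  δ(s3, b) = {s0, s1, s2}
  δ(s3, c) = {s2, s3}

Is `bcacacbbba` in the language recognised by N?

rejected

Start: {s1}
read b: {s1}
read c: {}
The reachable set is empty and stays empty for the remaining 8 symbols.
Reachable ∩ accepting = {} — empty.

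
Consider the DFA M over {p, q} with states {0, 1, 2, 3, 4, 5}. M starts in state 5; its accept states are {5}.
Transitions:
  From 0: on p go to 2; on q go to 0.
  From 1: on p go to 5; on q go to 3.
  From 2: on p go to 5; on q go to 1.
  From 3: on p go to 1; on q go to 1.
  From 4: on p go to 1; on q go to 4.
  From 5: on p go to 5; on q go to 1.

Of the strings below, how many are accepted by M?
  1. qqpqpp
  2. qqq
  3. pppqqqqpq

qqpqpp: accepted
qqq: rejected
pppqqqqpq: rejected

1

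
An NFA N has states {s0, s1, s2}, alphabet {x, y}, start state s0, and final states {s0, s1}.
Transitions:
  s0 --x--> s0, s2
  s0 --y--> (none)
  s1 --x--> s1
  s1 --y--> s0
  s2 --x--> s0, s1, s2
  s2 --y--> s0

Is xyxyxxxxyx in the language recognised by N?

Start: {s0}
read x: {s0, s2}
read y: {s0}
read x: {s0, s2}
read y: {s0}
read x: {s0, s2}
read x: {s0, s1, s2}
read x: {s0, s1, s2}
read x: {s0, s1, s2}
read y: {s0}
read x: {s0, s2}
Reachable ∩ accepting = {s0} — nonempty.

accepted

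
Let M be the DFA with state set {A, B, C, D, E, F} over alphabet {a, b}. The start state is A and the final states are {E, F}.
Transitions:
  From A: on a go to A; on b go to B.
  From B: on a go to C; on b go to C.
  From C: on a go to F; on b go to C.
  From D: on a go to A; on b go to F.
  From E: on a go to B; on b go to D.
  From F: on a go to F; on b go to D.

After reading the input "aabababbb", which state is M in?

A --a--> A
A --a--> A
A --b--> B
B --a--> C
C --b--> C
C --a--> F
F --b--> D
D --b--> F
F --b--> D

D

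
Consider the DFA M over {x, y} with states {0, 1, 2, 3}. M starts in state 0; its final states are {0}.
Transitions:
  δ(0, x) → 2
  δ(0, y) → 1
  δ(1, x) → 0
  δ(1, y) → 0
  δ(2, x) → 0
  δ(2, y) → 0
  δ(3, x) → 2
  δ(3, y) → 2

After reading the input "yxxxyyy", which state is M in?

0 --y--> 1
1 --x--> 0
0 --x--> 2
2 --x--> 0
0 --y--> 1
1 --y--> 0
0 --y--> 1

1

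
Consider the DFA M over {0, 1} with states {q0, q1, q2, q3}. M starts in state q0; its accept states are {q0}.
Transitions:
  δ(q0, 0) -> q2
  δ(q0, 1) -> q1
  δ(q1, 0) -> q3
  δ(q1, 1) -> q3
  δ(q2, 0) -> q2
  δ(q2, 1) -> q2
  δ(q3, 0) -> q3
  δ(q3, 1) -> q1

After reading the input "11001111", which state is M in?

q0 --1--> q1
q1 --1--> q3
q3 --0--> q3
q3 --0--> q3
q3 --1--> q1
q1 --1--> q3
q3 --1--> q1
q1 --1--> q3

q3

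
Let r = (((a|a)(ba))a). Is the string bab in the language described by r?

No split of bab into u·v has ((a|a)(ba)) matching u and a matching v.

no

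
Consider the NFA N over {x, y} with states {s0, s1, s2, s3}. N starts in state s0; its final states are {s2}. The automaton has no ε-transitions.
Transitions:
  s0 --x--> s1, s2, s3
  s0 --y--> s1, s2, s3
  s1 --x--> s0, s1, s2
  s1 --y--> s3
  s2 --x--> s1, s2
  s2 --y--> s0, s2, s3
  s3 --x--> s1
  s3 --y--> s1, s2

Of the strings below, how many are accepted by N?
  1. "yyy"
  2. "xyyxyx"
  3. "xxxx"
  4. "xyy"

"yyy": accepted
"xyyxyx": accepted
"xxxx": accepted
"xyy": accepted

4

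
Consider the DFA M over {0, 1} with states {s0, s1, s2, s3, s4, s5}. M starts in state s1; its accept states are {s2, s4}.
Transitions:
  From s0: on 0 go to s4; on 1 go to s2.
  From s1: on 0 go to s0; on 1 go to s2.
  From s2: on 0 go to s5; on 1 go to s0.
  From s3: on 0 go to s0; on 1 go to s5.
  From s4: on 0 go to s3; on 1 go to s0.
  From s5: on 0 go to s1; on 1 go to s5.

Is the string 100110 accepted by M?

accepted

s1 --1--> s2
s2 --0--> s5
s5 --0--> s1
s1 --1--> s2
s2 --1--> s0
s0 --0--> s4
End in state s4, which is an accepting state.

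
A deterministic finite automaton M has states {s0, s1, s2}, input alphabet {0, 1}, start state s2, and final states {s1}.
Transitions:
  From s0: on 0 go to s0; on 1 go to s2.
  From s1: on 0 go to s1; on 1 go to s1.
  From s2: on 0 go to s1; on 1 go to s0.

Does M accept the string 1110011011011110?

s2 --1--> s0
s0 --1--> s2
s2 --1--> s0
s0 --0--> s0
s0 --0--> s0
s0 --1--> s2
s2 --1--> s0
s0 --0--> s0
s0 --1--> s2
s2 --1--> s0
s0 --0--> s0
s0 --1--> s2
s2 --1--> s0
s0 --1--> s2
s2 --1--> s0
s0 --0--> s0
End in state s0, which is not an accepting state.

rejected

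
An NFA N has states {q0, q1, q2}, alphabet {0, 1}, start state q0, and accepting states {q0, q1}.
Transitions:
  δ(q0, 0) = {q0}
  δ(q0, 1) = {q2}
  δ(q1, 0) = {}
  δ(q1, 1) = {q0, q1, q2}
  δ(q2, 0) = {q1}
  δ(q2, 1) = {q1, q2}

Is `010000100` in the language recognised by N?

Start: {q0}
read 0: {q0}
read 1: {q2}
read 0: {q1}
read 0: {}
The reachable set is empty and stays empty for the remaining 5 symbols.
Reachable ∩ accepting = {} — empty.

rejected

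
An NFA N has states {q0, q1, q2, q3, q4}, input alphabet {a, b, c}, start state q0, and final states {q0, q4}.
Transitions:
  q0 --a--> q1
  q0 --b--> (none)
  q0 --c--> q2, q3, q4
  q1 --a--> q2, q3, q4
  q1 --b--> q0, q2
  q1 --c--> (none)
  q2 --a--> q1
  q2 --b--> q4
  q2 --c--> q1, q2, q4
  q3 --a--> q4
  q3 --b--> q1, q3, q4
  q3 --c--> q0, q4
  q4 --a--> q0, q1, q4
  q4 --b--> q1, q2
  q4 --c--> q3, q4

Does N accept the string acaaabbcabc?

Start: {q0}
read a: {q1}
read c: {}
The reachable set is empty and stays empty for the remaining 9 symbols.
Reachable ∩ accepting = {} — empty.

rejected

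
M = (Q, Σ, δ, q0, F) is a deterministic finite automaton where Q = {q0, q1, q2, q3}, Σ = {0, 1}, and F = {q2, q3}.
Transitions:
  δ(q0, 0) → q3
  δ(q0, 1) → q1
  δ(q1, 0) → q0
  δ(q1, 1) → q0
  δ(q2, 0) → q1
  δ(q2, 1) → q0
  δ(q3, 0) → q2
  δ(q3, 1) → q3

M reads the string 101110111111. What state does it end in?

q0

q0 --1--> q1
q1 --0--> q0
q0 --1--> q1
q1 --1--> q0
q0 --1--> q1
q1 --0--> q0
q0 --1--> q1
q1 --1--> q0
q0 --1--> q1
q1 --1--> q0
q0 --1--> q1
q1 --1--> q0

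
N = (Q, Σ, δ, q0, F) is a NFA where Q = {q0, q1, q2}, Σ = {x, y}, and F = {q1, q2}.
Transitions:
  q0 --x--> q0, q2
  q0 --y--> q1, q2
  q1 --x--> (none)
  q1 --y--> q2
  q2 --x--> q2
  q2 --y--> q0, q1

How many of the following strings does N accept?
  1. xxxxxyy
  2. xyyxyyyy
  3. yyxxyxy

xxxxxyy: accepted
xyyxyyyy: accepted
yyxxyxy: accepted

3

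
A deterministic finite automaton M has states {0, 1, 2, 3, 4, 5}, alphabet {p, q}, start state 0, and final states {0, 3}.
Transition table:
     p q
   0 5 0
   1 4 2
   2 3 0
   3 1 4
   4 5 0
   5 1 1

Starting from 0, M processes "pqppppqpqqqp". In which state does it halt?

0 --p--> 5
5 --q--> 1
1 --p--> 4
4 --p--> 5
5 --p--> 1
1 --p--> 4
4 --q--> 0
0 --p--> 5
5 --q--> 1
1 --q--> 2
2 --q--> 0
0 --p--> 5

5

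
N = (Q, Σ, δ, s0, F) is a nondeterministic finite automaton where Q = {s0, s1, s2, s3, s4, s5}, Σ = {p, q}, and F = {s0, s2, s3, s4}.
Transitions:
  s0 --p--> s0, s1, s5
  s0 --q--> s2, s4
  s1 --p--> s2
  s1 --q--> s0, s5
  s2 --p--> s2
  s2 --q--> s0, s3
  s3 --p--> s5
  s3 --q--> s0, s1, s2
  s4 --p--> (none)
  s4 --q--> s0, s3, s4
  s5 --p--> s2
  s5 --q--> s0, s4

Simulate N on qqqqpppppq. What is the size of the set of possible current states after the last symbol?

5

Start: {s0}
read q: {s2, s4}
read q: {s0, s3, s4}
read q: {s0, s1, s2, s3, s4}
read q: {s0, s1, s2, s3, s4, s5}
read p: {s0, s1, s2, s5}
read p: {s0, s1, s2, s5}
read p: {s0, s1, s2, s5}
read p: {s0, s1, s2, s5}
read p: {s0, s1, s2, s5}
read q: {s0, s2, s3, s4, s5}
Final reachable set {s0, s2, s3, s4, s5} has 5 states.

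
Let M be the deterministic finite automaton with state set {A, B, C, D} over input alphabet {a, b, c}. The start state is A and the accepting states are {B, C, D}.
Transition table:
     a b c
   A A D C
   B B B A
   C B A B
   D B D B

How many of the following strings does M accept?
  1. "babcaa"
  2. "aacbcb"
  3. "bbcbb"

"babcaa": rejected
"aacbcb": rejected
"bbcbb": accepted

1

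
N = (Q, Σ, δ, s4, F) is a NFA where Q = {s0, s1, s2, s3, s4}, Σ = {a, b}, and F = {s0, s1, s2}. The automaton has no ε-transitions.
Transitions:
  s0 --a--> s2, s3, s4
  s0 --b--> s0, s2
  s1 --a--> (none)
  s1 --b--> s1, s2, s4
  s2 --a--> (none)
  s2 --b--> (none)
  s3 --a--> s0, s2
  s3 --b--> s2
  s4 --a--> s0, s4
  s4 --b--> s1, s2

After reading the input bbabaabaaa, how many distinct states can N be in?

Start: {s4}
read b: {s1, s2}
read b: {s1, s2, s4}
read a: {s0, s4}
read b: {s0, s1, s2}
read a: {s2, s3, s4}
read a: {s0, s2, s4}
read b: {s0, s1, s2}
read a: {s2, s3, s4}
read a: {s0, s2, s4}
read a: {s0, s2, s3, s4}
Final reachable set {s0, s2, s3, s4} has 4 states.

4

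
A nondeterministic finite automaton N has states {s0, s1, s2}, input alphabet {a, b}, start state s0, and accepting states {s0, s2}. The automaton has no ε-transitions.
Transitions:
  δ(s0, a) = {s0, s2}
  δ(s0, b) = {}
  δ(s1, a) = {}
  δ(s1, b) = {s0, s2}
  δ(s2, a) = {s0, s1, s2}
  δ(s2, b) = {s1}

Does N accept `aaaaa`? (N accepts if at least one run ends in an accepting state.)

accepted

Start: {s0}
read a: {s0, s2}
read a: {s0, s1, s2}
read a: {s0, s1, s2}
read a: {s0, s1, s2}
read a: {s0, s1, s2}
Reachable ∩ accepting = {s0, s2} — nonempty.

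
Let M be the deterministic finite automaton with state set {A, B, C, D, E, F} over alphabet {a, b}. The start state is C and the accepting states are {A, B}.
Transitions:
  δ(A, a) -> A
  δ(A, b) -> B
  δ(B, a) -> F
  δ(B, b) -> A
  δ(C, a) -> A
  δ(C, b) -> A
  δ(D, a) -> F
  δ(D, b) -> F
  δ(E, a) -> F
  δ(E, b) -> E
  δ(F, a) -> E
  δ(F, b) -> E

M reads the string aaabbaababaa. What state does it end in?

E

C --a--> A
A --a--> A
A --a--> A
A --b--> B
B --b--> A
A --a--> A
A --a--> A
A --b--> B
B --a--> F
F --b--> E
E --a--> F
F --a--> E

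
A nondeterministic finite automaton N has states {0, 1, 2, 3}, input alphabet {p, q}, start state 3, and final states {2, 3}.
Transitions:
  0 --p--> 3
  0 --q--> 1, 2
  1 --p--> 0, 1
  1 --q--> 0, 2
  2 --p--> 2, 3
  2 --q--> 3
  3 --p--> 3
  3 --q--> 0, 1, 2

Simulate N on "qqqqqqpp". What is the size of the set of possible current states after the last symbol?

4

Start: {3}
read q: {0, 1, 2}
read q: {0, 1, 2, 3}
read q: {0, 1, 2, 3}
read q: {0, 1, 2, 3}
read q: {0, 1, 2, 3}
read q: {0, 1, 2, 3}
read p: {0, 1, 2, 3}
read p: {0, 1, 2, 3}
Final reachable set {0, 1, 2, 3} has 4 states.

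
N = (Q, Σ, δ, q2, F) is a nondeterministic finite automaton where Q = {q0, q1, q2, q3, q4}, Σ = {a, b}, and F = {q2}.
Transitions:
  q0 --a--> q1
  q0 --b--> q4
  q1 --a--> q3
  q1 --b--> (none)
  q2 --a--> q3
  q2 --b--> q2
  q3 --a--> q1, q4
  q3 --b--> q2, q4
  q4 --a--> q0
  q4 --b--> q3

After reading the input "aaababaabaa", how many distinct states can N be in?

Start: {q2}
read a: {q3}
read a: {q1, q4}
read a: {q0, q3}
read b: {q2, q4}
read a: {q0, q3}
read b: {q2, q4}
read a: {q0, q3}
read a: {q1, q4}
read b: {q3}
read a: {q1, q4}
read a: {q0, q3}
Final reachable set {q0, q3} has 2 states.

2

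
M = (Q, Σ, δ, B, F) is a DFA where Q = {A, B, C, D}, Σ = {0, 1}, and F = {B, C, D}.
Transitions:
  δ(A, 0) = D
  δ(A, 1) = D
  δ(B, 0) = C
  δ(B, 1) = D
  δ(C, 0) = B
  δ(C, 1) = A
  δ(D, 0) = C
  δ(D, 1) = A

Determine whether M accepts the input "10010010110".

B --1--> D
D --0--> C
C --0--> B
B --1--> D
D --0--> C
C --0--> B
B --1--> D
D --0--> C
C --1--> A
A --1--> D
D --0--> C
End in state C, which is an accepting state.

accepted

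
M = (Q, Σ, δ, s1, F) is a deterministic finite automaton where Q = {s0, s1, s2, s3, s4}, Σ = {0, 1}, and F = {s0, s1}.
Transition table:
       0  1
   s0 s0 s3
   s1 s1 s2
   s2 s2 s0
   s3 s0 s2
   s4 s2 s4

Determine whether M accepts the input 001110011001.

accepted

s1 --0--> s1
s1 --0--> s1
s1 --1--> s2
s2 --1--> s0
s0 --1--> s3
s3 --0--> s0
s0 --0--> s0
s0 --1--> s3
s3 --1--> s2
s2 --0--> s2
s2 --0--> s2
s2 --1--> s0
End in state s0, which is an accepting state.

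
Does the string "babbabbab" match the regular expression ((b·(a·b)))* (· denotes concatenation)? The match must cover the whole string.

yes

Split into 3 pieces bab · bab · bab; each matches (b·(a·b)).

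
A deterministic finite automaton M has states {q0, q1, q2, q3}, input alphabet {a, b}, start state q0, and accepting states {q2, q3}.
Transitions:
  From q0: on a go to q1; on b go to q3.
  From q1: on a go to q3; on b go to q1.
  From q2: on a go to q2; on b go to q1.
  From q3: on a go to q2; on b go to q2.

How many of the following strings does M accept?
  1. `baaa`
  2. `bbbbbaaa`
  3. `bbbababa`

`baaa`: accepted
`bbbbbaaa`: accepted
`bbbababa`: accepted

3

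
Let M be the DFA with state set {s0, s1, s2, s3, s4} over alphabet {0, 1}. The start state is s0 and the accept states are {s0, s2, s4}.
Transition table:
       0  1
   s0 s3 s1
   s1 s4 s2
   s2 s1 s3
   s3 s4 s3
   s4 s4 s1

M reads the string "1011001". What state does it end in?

s0 --1--> s1
s1 --0--> s4
s4 --1--> s1
s1 --1--> s2
s2 --0--> s1
s1 --0--> s4
s4 --1--> s1

s1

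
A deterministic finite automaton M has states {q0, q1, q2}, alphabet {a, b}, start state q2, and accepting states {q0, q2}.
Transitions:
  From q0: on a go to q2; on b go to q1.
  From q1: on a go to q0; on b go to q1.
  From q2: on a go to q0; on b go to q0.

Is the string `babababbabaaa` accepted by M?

q2 --b--> q0
q0 --a--> q2
q2 --b--> q0
q0 --a--> q2
q2 --b--> q0
q0 --a--> q2
q2 --b--> q0
q0 --b--> q1
q1 --a--> q0
q0 --b--> q1
q1 --a--> q0
q0 --a--> q2
q2 --a--> q0
End in state q0, which is an accepting state.

accepted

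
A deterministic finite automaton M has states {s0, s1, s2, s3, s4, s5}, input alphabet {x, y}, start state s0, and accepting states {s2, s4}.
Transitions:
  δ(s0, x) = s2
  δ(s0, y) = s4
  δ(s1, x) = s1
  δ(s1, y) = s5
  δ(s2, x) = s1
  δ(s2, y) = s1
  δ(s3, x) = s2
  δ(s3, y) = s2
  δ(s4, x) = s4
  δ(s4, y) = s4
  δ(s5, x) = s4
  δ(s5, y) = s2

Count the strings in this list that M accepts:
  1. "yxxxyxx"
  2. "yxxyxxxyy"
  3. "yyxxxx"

"yxxxyxx": accepted
"yxxyxxxyy": accepted
"yyxxxx": accepted

3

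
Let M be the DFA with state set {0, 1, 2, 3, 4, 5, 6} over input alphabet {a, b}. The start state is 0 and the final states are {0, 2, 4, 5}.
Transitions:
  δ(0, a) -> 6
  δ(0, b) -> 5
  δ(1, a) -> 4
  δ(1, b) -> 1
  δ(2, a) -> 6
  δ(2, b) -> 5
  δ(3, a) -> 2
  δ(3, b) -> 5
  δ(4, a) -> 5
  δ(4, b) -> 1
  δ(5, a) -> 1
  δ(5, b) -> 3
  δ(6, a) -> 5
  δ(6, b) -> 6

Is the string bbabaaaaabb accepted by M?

rejected

0 --b--> 5
5 --b--> 3
3 --a--> 2
2 --b--> 5
5 --a--> 1
1 --a--> 4
4 --a--> 5
5 --a--> 1
1 --a--> 4
4 --b--> 1
1 --b--> 1
End in state 1, which is not an accepting state.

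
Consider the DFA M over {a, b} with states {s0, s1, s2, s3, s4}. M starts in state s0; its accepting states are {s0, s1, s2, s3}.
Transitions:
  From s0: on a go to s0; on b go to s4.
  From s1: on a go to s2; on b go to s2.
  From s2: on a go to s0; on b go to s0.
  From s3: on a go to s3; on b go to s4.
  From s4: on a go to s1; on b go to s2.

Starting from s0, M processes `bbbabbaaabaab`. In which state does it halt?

s0

s0 --b--> s4
s4 --b--> s2
s2 --b--> s0
s0 --a--> s0
s0 --b--> s4
s4 --b--> s2
s2 --a--> s0
s0 --a--> s0
s0 --a--> s0
s0 --b--> s4
s4 --a--> s1
s1 --a--> s2
s2 --b--> s0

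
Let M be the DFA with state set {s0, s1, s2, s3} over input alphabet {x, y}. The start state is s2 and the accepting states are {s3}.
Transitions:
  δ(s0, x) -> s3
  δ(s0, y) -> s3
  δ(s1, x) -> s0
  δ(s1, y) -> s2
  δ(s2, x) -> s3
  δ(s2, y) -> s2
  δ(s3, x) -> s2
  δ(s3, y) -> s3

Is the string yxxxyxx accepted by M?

accepted

s2 --y--> s2
s2 --x--> s3
s3 --x--> s2
s2 --x--> s3
s3 --y--> s3
s3 --x--> s2
s2 --x--> s3
End in state s3, which is an accepting state.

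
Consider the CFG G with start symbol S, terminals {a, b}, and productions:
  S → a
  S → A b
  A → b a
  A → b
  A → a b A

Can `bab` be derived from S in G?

yes

S ⇒ Ab ⇒ bab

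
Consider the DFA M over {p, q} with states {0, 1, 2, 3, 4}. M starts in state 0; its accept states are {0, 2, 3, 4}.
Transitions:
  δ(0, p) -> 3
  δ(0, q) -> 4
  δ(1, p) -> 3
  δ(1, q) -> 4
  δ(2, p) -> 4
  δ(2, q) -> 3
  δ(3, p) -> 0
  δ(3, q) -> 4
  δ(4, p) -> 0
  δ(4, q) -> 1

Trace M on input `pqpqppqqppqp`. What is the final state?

0

0 --p--> 3
3 --q--> 4
4 --p--> 0
0 --q--> 4
4 --p--> 0
0 --p--> 3
3 --q--> 4
4 --q--> 1
1 --p--> 3
3 --p--> 0
0 --q--> 4
4 --p--> 0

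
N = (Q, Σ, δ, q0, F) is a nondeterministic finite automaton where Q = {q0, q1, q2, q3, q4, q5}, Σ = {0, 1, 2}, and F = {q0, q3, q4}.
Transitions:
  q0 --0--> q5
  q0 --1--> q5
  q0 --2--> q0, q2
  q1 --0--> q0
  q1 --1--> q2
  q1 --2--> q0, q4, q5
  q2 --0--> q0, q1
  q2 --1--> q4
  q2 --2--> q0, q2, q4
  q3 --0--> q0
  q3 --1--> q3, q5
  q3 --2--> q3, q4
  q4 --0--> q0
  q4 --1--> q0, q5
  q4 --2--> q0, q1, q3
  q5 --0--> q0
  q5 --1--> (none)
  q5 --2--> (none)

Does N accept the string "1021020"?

accepted

Start: {q0}
read 1: {q5}
read 0: {q0}
read 2: {q0, q2}
read 1: {q4, q5}
read 0: {q0}
read 2: {q0, q2}
read 0: {q0, q1, q5}
Reachable ∩ accepting = {q0} — nonempty.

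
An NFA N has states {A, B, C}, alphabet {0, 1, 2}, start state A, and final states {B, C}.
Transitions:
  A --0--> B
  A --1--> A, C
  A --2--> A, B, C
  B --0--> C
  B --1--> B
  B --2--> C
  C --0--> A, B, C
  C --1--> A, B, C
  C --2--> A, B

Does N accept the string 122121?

Start: {A}
read 1: {A, C}
read 2: {A, B, C}
read 2: {A, B, C}
read 1: {A, B, C}
read 2: {A, B, C}
read 1: {A, B, C}
Reachable ∩ accepting = {B, C} — nonempty.

accepted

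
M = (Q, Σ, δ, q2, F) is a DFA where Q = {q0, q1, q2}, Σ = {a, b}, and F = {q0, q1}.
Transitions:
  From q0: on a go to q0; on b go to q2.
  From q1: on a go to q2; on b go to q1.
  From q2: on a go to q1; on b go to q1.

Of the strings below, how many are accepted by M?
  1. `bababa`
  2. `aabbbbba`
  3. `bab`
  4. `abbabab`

`bababa`: rejected
`aabbbbba`: rejected
`bab`: accepted
`abbabab`: accepted

2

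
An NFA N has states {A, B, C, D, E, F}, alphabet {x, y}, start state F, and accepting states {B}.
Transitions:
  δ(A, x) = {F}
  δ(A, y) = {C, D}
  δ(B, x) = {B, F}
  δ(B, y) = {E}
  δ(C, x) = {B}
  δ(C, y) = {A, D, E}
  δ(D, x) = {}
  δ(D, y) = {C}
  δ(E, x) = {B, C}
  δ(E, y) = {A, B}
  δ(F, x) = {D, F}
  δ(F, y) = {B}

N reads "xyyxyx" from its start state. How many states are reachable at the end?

Start: {F}
read x: {D, F}
read y: {B, C}
read y: {A, D, E}
read x: {B, C, F}
read y: {A, B, D, E}
read x: {B, C, F}
Final reachable set {B, C, F} has 3 states.

3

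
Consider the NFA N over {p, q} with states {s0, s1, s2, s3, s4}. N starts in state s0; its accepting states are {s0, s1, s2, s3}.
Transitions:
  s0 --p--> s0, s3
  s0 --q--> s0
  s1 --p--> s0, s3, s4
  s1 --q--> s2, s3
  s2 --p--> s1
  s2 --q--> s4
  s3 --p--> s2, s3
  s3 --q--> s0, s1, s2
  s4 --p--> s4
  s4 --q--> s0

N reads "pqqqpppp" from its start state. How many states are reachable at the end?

Start: {s0}
read p: {s0, s3}
read q: {s0, s1, s2}
read q: {s0, s2, s3, s4}
read q: {s0, s1, s2, s4}
read p: {s0, s1, s3, s4}
read p: {s0, s2, s3, s4}
read p: {s0, s1, s2, s3, s4}
read p: {s0, s1, s2, s3, s4}
Final reachable set {s0, s1, s2, s3, s4} has 5 states.

5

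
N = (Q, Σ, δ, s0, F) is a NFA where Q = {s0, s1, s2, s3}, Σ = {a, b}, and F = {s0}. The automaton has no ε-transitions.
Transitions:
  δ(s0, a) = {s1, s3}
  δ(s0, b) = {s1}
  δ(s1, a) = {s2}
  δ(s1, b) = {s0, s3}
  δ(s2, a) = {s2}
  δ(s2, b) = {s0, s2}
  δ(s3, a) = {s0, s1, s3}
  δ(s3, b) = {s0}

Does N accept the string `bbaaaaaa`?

Start: {s0}
read b: {s1}
read b: {s0, s3}
read a: {s0, s1, s3}
read a: {s0, s1, s2, s3}
read a: {s0, s1, s2, s3}
read a: {s0, s1, s2, s3}
read a: {s0, s1, s2, s3}
read a: {s0, s1, s2, s3}
Reachable ∩ accepting = {s0} — nonempty.

accepted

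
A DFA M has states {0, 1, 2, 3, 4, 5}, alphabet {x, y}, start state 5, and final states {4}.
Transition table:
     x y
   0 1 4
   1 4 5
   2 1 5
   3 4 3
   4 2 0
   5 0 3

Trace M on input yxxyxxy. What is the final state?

5

5 --y--> 3
3 --x--> 4
4 --x--> 2
2 --y--> 5
5 --x--> 0
0 --x--> 1
1 --y--> 5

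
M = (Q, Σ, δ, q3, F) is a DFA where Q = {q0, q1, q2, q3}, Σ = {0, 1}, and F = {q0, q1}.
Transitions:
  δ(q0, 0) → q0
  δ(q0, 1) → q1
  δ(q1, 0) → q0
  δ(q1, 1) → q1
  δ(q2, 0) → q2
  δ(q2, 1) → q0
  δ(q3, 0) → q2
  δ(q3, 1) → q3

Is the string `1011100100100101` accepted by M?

accepted

q3 --1--> q3
q3 --0--> q2
q2 --1--> q0
q0 --1--> q1
q1 --1--> q1
q1 --0--> q0
q0 --0--> q0
q0 --1--> q1
q1 --0--> q0
q0 --0--> q0
q0 --1--> q1
q1 --0--> q0
q0 --0--> q0
q0 --1--> q1
q1 --0--> q0
q0 --1--> q1
End in state q1, which is an accepting state.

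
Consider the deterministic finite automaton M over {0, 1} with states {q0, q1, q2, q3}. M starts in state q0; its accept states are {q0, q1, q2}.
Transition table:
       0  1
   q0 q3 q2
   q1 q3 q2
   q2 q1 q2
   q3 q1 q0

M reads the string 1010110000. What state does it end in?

q3

q0 --1--> q2
q2 --0--> q1
q1 --1--> q2
q2 --0--> q1
q1 --1--> q2
q2 --1--> q2
q2 --0--> q1
q1 --0--> q3
q3 --0--> q1
q1 --0--> q3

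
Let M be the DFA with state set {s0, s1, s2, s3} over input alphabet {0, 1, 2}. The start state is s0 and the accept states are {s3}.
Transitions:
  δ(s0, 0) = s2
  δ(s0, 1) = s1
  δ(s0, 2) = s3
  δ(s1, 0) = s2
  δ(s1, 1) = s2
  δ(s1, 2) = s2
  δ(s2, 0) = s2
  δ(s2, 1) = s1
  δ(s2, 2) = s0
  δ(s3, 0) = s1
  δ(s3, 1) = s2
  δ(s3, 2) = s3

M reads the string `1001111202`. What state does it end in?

s0

s0 --1--> s1
s1 --0--> s2
s2 --0--> s2
s2 --1--> s1
s1 --1--> s2
s2 --1--> s1
s1 --1--> s2
s2 --2--> s0
s0 --0--> s2
s2 --2--> s0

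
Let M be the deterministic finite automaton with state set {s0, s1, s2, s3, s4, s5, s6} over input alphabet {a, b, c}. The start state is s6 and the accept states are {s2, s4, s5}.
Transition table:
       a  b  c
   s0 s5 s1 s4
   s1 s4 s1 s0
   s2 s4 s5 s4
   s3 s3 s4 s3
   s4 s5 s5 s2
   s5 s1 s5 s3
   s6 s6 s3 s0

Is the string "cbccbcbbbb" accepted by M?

s6 --c--> s0
s0 --b--> s1
s1 --c--> s0
s0 --c--> s4
s4 --b--> s5
s5 --c--> s3
s3 --b--> s4
s4 --b--> s5
s5 --b--> s5
s5 --b--> s5
End in state s5, which is an accepting state.

accepted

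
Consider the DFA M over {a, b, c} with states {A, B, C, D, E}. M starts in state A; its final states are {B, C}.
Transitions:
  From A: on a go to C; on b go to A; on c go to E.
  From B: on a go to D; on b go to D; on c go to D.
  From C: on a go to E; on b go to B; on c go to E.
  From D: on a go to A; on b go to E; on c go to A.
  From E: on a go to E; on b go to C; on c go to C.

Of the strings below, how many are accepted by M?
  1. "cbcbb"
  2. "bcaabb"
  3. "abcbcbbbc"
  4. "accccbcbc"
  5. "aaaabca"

"cbcbb": accepted
"bcaabb": accepted
"abcbcbbbc": accepted
"accccbcbc": accepted
"aaaabca": rejected

4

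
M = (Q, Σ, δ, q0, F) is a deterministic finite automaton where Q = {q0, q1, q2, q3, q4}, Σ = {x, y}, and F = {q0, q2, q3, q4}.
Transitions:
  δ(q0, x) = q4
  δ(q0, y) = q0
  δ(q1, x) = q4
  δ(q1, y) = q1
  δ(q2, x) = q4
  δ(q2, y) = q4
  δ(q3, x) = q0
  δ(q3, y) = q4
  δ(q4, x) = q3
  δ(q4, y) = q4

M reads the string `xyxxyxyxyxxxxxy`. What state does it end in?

q0 --x--> q4
q4 --y--> q4
q4 --x--> q3
q3 --x--> q0
q0 --y--> q0
q0 --x--> q4
q4 --y--> q4
q4 --x--> q3
q3 --y--> q4
q4 --x--> q3
q3 --x--> q0
q0 --x--> q4
q4 --x--> q3
q3 --x--> q0
q0 --y--> q0

q0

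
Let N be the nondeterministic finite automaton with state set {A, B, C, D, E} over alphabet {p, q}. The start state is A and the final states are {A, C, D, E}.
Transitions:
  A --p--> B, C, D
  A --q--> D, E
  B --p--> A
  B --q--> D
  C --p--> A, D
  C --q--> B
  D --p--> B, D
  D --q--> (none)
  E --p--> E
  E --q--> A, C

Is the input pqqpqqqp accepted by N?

Start: {A}
read p: {B, C, D}
read q: {B, D}
read q: {D}
read p: {B, D}
read q: {D}
read q: {}
The reachable set is empty and stays empty for the remaining 2 symbols.
Reachable ∩ accepting = {} — empty.

rejected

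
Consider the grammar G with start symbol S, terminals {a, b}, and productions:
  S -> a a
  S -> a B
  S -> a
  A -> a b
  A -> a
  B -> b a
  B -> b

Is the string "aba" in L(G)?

yes

S ⇒ aB ⇒ aba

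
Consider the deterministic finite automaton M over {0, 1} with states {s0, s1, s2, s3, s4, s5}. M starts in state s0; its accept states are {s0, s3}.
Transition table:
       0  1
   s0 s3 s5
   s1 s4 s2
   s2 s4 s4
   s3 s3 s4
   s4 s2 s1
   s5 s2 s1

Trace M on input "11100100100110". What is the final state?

s4

s0 --1--> s5
s5 --1--> s1
s1 --1--> s2
s2 --0--> s4
s4 --0--> s2
s2 --1--> s4
s4 --0--> s2
s2 --0--> s4
s4 --1--> s1
s1 --0--> s4
s4 --0--> s2
s2 --1--> s4
s4 --1--> s1
s1 --0--> s4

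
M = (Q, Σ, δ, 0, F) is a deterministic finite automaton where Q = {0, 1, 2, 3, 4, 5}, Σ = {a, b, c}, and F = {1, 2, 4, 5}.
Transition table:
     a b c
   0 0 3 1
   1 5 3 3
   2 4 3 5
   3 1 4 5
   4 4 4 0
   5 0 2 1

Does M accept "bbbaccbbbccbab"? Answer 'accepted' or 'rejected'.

0 --b--> 3
3 --b--> 4
4 --b--> 4
4 --a--> 4
4 --c--> 0
0 --c--> 1
1 --b--> 3
3 --b--> 4
4 --b--> 4
4 --c--> 0
0 --c--> 1
1 --b--> 3
3 --a--> 1
1 --b--> 3
End in state 3, which is not an accepting state.

rejected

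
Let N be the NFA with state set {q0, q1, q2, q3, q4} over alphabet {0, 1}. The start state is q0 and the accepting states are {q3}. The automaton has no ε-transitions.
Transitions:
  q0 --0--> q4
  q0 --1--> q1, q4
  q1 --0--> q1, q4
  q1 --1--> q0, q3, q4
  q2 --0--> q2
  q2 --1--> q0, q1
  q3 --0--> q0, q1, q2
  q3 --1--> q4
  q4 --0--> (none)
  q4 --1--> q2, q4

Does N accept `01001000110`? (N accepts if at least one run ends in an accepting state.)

rejected

Start: {q0}
read 0: {q4}
read 1: {q2, q4}
read 0: {q2}
read 0: {q2}
read 1: {q0, q1}
read 0: {q1, q4}
read 0: {q1, q4}
read 0: {q1, q4}
read 1: {q0, q2, q3, q4}
read 1: {q0, q1, q2, q4}
read 0: {q1, q2, q4}
Reachable ∩ accepting = {} — empty.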